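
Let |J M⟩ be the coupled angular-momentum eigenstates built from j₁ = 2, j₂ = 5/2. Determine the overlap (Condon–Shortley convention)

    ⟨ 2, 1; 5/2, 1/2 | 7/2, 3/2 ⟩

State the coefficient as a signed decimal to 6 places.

+0.308607

triangle: 1!·3!·4!/9! = 144/362880
(j±m)!: 3!·1!·3!·2!·5!·2! = 17280
prefactor² = (2J+1)·Δ·N² = 384/7
  k=0: +1/(0!·1!·1!·3!·2!·1!) = 1/12
  k=1: −1/(1!·0!·0!·2!·3!·2!) = -1/24
Σ = 1/24  ⇒  CG² = 384/7·1/24² = 2/21
CG = +√(2/21) = +0.308607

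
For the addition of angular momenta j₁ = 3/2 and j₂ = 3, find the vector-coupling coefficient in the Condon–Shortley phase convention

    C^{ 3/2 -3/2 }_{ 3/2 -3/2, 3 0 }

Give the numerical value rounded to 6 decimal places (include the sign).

−√(1/35) ≈ -0.169031

√[4·3!0!3!/7! · 0!3!3!3!0!3!] = √(1296/35)
  +(−1)^3/∏(3,0,0,0,0,3)! = -1/36  (running -1/36)
⟨..|..⟩ = √(1296/35)·(-1/36) = -0.169031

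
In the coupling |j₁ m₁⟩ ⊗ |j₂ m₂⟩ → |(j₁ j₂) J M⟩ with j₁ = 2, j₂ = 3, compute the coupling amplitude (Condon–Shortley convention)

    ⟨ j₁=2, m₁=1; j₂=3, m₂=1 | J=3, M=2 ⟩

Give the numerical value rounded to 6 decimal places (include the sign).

−√(1/4) = -0.500000

√[7·2!2!4!/9! · 3!1!4!2!5!1!] = √(64)
  +(−1)^0/∏(0,2,1,4,1,0)! = 1/48  (running 1/48)
  +(−1)^1/∏(1,1,0,3,2,1)! = -1/12  (running -1/16)
⟨..|..⟩ = √(64)·(-1/16) = -0.500000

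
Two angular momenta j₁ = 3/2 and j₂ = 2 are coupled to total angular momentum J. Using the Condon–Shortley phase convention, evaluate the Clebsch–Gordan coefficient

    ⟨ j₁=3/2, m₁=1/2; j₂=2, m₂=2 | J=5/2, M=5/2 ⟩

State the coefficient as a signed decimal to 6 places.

-0.755929  (= −√(4/7))

j₁+j₂−J=1  J+j₁−j₂=2  J−j₁+j₂=3  j₁+j₂+J+1=7
(j₁±m₁, j₂±m₂, J±M) = (2,1,4,0,5,0)
P² = 576/7
sum k=1..1:
  [1] −1/12 = -1/12
S = -1/12
C² = P²·S² = 4/7 ; C = -0.755929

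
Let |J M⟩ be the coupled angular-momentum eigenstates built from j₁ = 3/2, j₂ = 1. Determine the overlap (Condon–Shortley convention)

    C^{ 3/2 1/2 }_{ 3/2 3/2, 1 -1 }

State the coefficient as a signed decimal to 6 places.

+√(2/5) ≈ +0.632456

√[4·1!2!1!/5! · 3!0!0!2!2!1!] = √(8/5)
  +(−1)^0/∏(0,1,0,0,2,1)! = 1/2  (running 1/2)
⟨..|..⟩ = √(8/5)·(1/2) = +0.632456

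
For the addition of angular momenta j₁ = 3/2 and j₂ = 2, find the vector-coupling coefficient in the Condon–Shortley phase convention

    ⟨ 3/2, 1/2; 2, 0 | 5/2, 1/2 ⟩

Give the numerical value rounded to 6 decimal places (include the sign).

+0.292770

√[6·1!2!3!/7! · 2!1!2!2!3!2!] = √(48/35)
  +(−1)^0/∏(0,1,1,2,1,1)! = 1/2  (running 1/2)
  +(−1)^1/∏(1,0,0,1,2,2)! = -1/4  (running 1/4)
⟨..|..⟩ = √(48/35)·(1/4) = +0.292770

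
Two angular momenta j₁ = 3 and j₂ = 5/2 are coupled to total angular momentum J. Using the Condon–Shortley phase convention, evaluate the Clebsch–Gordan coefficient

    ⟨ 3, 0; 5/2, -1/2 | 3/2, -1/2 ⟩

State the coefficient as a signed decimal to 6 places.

triangle: 4!*2!*1!/8! = 48/40320
(j±m)!: 3!*3!*2!*3!*1!*2! = 864
prefactor² = (2J+1)*Δ*N² = 144/35
  k=1: −1/(1!*3!*2!*1!*0!*0!) = -1/12
  k=2: +1/(2!*2!*1!*0!*1!*1!) = 1/4
Σ = 1/6  ⇒  CG² = 144/35*1/6² = 4/35
CG = +√(4/35) = +0.338062

+√(4/35) = +0.338062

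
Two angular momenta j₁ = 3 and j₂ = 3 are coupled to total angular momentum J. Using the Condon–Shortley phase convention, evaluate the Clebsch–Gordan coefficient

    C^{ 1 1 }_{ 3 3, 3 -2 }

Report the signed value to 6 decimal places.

+√(3/28) ≈ +0.327327

√[3·5!1!1!/8! · 6!0!1!5!2!0!] = √(10800/7)
  +(−1)^0/∏(0,5,0,1,1,0)! = 1/120  (running 1/120)
⟨..|..⟩ = √(10800/7)·(1/120) = +0.327327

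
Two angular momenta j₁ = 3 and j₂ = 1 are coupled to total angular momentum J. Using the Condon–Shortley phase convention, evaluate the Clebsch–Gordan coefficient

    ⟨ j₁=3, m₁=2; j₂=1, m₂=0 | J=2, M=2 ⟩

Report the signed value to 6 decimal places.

triangle: 2!*4!*0!/7! = 48/5040
(j±m)!: 5!*1!*1!*1!*4!*0! = 2880
prefactor² = (2J+1)*Δ*N² = 960/7
  k=1: −1/(1!*1!*0!*0!*4!*0!) = -1/24
Σ = -1/24  ⇒  CG² = 960/7*(-1/24)² = 5/21
CG = −√(5/21) = -0.487950

−√(5/21) ≈ -0.487950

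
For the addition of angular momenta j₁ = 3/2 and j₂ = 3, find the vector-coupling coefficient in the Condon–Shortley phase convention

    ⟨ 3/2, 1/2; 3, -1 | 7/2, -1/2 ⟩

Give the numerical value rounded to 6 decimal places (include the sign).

triangle: 1!*2!*5!/9! = 240/362880
(j±m)!: 2!*1!*2!*4!*3!*4! = 13824
prefactor² = (2J+1)*Δ*N² = 512/7
  k=0: +1/(0!*1!*1!*2!*1!*3!) = 1/12
  k=1: −1/(1!*0!*0!*1!*2!*4!) = -1/48
Σ = 1/16  ⇒  CG² = 512/7*1/16² = 2/7
CG = +√(2/7) = +0.534522

+√(2/7) ≈ +0.534522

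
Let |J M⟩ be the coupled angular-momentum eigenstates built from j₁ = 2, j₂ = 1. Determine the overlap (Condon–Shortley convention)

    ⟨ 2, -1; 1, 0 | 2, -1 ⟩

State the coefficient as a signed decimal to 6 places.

−√(1/6) ≈ -0.408248

j₁+j₂−J=1  J+j₁−j₂=3  J−j₁+j₂=1  j₁+j₂+J+1=6
(j₁±m₁, j₂±m₂, J±M) = (1,3,1,1,1,3)
P² = 3/2
sum k=0..1:
  [0] +1/6 = 1/6
  [1] −1/2 = -1/2
S = -1/3
C² = P²·S² = 1/6 ; C = -0.408248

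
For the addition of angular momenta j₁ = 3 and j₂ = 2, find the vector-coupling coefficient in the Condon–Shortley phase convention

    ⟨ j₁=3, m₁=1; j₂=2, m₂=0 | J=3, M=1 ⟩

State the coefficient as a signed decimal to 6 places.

-0.387298  (= −√(3/20))

triangle: 2!*4!*2!/9! = 96/362880
(j±m)!: 4!*2!*2!*2!*4!*2! = 9216
prefactor² = (2J+1)*Δ*N² = 256/15
  k=0: +1/(0!*2!*2!*2!*2!*0!) = 1/16
  k=1: −1/(1!*1!*1!*1!*3!*1!) = -1/6
  k=2: +1/(2!*0!*0!*0!*4!*2!) = 1/96
Σ = -3/32  ⇒  CG² = 256/15*(-3/32)² = 3/20
CG = −√(3/20) = -0.387298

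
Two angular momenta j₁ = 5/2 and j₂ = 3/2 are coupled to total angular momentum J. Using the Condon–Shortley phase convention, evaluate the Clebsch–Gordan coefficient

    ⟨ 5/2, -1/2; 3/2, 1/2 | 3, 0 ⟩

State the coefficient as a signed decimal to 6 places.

√[7·1!4!2!/8! · 2!3!2!1!3!3!] = √(36/5)
  +(−1)^0/∏(0,1,3,2,1,0)! = 1/12  (running 1/12)
  +(−1)^1/∏(1,0,2,1,2,1)! = -1/4  (running -1/6)
⟨..|..⟩ = √(36/5)·(-1/6) = -0.447214

-0.447214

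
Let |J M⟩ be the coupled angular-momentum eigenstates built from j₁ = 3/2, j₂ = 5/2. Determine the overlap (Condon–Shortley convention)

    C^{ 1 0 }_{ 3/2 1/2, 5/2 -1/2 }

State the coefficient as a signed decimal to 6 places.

j₁+j₂−J=3  J+j₁−j₂=0  J−j₁+j₂=2  j₁+j₂+J+1=6
(j₁±m₁, j₂±m₂, J±M) = (2,1,2,3,1,1)
P² = 6/5
sum k=1..1:
  [1] −1/2 = -1/2
S = -1/2
C² = P²·S² = 3/10 ; C = -0.547723

-0.547723  (= −√(3/10))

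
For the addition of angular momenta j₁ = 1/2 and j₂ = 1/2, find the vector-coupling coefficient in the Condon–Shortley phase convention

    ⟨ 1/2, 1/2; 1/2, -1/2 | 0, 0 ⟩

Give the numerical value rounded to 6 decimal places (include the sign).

+0.707107

√[1·1!0!0!/2! · 1!0!0!1!0!0!] = √(1/2)
  +(−1)^0/∏(0,1,0,0,0,0)! = 1  (running 1)
⟨..|..⟩ = √(1/2)·(1) = +0.707107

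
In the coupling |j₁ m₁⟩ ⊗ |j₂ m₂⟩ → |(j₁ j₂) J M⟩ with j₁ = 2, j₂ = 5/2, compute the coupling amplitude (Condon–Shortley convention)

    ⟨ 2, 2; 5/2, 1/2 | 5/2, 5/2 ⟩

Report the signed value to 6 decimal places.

triangle: 2!*2!*3!/8! = 24/40320
(j±m)!: 4!*0!*3!*2!*5!*0! = 34560
prefactor² = (2J+1)*Δ*N² = 864/7
  k=0: +1/(0!*2!*0!*3!*2!*0!) = 1/24
Σ = 1/24  ⇒  CG² = 864/7*1/24² = 3/14
CG = +√(3/14) = +0.462910

+0.462910  (= +√(3/14))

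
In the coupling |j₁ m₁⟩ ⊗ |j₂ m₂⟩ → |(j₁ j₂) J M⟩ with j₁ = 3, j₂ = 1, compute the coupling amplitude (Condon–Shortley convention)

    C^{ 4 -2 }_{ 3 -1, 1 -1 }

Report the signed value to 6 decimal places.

+√(15/28) ≈ +0.731925

√[9·0!6!2!/9! · 2!4!0!2!2!6!] = √(34560/7)
  +(−1)^0/∏(0,0,4,0,2,2)! = 1/96  (running 1/96)
⟨..|..⟩ = √(34560/7)·(1/96) = +0.731925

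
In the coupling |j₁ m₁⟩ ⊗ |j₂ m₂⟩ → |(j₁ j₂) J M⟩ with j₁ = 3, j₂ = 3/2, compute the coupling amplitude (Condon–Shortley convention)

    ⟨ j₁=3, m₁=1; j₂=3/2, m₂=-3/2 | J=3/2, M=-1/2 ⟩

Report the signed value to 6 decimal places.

+√(4/35) = +0.338062

j₁+j₂−J=3  J+j₁−j₂=3  J−j₁+j₂=0  j₁+j₂+J+1=7
(j₁±m₁, j₂±m₂, J±M) = (4,2,0,3,1,2)
P² = 576/35
sum k=0..0:
  [0] +1/12 = 1/12
S = 1/12
C² = P²·S² = 4/35 ; C = +0.338062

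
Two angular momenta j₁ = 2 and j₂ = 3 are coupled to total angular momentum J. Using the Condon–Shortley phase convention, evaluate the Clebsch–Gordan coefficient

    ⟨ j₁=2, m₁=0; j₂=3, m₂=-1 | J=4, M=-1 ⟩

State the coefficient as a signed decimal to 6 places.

+√(3/28) ≈ +0.327327

triangle: 1!·3!·5!/10! = 720/3628800
(j±m)!: 2!·2!·2!·4!·3!·5! = 138240
prefactor² = (2J+1)·Δ·N² = 1728/7
  k=0: +1/(0!·1!·2!·2!·1!·3!) = 1/24
  k=1: −1/(1!·0!·1!·1!·2!·4!) = -1/48
Σ = 1/48  ⇒  CG² = 1728/7·1/48² = 3/28
CG = +√(3/28) = +0.327327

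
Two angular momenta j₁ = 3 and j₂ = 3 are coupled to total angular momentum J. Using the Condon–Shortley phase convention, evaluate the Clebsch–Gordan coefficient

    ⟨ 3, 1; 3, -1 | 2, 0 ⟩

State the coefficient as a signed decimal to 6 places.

triangle: 4!*2!*2!/9! = 96/362880
(j±m)!: 4!*2!*2!*4!*2!*2! = 9216
prefactor² = (2J+1)*Δ*N² = 256/21
  k=0: +1/(0!*4!*2!*2!*0!*0!) = 1/96
  k=1: −1/(1!*3!*1!*1!*1!*1!) = -1/6
  k=2: +1/(2!*2!*0!*0!*2!*2!) = 1/16
Σ = -3/32  ⇒  CG² = 256/21*(-3/32)² = 3/28
CG = −√(3/28) = -0.327327

−√(3/28) = -0.327327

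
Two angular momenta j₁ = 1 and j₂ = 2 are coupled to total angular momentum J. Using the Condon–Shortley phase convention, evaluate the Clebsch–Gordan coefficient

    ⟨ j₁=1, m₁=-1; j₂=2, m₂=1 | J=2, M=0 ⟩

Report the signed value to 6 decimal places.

−√(1/2) ≈ -0.707107

j₁+j₂−J=1  J+j₁−j₂=1  J−j₁+j₂=3  j₁+j₂+J+1=6
(j₁±m₁, j₂±m₂, J±M) = (0,2,3,1,2,2)
P² = 2
sum k=1..1:
  [1] −1/2 = -1/2
S = -1/2
C² = P²·S² = 1/2 ; C = -0.707107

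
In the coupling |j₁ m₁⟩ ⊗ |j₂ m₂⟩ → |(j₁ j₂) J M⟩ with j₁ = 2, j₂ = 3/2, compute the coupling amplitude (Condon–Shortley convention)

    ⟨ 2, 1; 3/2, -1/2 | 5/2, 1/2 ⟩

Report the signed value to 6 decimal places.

√[6·1!3!2!/7! · 3!1!1!2!3!2!] = √(72/35)
  +(−1)^0/∏(0,1,1,1,2,1)! = 1/2  (running 1/2)
  +(−1)^1/∏(1,0,0,0,3,2)! = -1/12  (running 5/12)
⟨..|..⟩ = √(72/35)·(5/12) = +0.597614

+0.597614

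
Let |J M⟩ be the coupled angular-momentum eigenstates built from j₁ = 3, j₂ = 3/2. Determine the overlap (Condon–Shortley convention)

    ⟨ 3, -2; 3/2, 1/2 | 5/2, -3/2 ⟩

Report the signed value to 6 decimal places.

triangle: 2!×4!×1!/8! = 48/40320
(j±m)!: 1!×5!×2!×1!×1!×4! = 5760
prefactor² = (2J+1)×Δ×N² = 288/7
  k=1: −1/(1!×1!×4!×1!×0!×0!) = -1/24
  k=2: +1/(2!×0!×3!×0!×1!×1!) = 1/12
Σ = 1/24  ⇒  CG² = 288/7×1/24² = 1/14
CG = +√(1/14) = +0.267261

+√(1/14) ≈ +0.267261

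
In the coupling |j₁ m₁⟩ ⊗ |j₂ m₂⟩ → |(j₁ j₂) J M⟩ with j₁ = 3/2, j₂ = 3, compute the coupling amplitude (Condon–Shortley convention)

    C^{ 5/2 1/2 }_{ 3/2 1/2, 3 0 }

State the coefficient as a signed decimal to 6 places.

−√(6/35) ≈ -0.414039

√[6·2!1!4!/8! · 2!1!3!3!3!2!] = √(216/35)
  +(−1)^0/∏(0,2,1,3,0,1)! = 1/12  (running 1/12)
  +(−1)^1/∏(1,1,0,2,1,2)! = -1/4  (running -1/6)
⟨..|..⟩ = √(216/35)·(-1/6) = -0.414039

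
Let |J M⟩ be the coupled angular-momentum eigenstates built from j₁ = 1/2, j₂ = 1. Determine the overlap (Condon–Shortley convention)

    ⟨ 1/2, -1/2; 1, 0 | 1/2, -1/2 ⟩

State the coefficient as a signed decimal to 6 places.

√[2·1!0!1!/3! · 0!1!1!1!0!1!] = √(1/3)
  +(−1)^1/∏(1,0,0,0,0,1)! = -1  (running -1)
⟨..|..⟩ = √(1/3)·(-1) = -0.577350

-0.577350  (= −√(1/3))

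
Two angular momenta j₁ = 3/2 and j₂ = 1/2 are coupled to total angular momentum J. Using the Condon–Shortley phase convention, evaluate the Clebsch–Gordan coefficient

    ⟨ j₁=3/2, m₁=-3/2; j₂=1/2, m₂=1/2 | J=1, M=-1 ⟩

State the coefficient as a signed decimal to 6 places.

-0.866025

√[3·1!2!0!/4! · 0!3!1!0!0!2!] = √(3)
  +(−1)^1/∏(1,0,2,0,0,0)! = -1/2  (running -1/2)
⟨..|..⟩ = √(3)·(-1/2) = -0.866025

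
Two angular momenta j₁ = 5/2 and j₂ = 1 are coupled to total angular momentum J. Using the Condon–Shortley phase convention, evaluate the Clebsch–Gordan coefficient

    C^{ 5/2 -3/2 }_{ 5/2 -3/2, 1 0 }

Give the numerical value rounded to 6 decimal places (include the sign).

j₁+j₂−J=1  J+j₁−j₂=4  J−j₁+j₂=1  j₁+j₂+J+1=7
(j₁±m₁, j₂±m₂, J±M) = (1,4,1,1,1,4)
P² = 576/35
sum k=0..1:
  [0] +1/24 = 1/24
  [1] −1/6 = -1/6
S = -1/8
C² = P²·S² = 9/35 ; C = -0.507093

−√(9/35) = -0.507093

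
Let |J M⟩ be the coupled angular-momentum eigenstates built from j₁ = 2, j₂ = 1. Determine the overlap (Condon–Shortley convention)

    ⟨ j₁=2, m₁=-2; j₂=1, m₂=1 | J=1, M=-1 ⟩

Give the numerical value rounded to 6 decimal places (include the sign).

+√(3/5) = +0.774597

triangle: 2!*2!*0!/5! = 4/120
(j±m)!: 0!*4!*2!*0!*0!*2! = 96
prefactor² = (2J+1)*Δ*N² = 48/5
  k=2: +1/(2!*0!*2!*0!*0!*0!) = 1/4
Σ = 1/4  ⇒  CG² = 48/5*1/4² = 3/5
CG = +√(3/5) = +0.774597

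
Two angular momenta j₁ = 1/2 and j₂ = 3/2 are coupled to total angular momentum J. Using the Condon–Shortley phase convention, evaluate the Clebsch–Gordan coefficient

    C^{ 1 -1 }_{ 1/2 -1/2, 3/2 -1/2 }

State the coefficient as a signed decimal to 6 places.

√[3·1!0!2!/4! · 0!1!1!2!0!2!] = √(1)
  +(−1)^1/∏(1,0,0,0,0,2)! = -1/2  (running -1/2)
⟨..|..⟩ = √(1)·(-1/2) = -0.500000

-0.500000  (= −√(1/4))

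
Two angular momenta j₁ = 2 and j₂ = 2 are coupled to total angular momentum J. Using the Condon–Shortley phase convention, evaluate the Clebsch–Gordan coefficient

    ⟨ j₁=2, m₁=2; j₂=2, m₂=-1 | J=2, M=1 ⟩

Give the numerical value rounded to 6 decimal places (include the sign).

√[5·2!2!2!/7! · 4!0!1!3!3!1!] = √(48/7)
  +(−1)^0/∏(0,2,0,1,2,1)! = 1/4  (running 1/4)
⟨..|..⟩ = √(48/7)·(1/4) = +0.654654

+√(3/7) = +0.654654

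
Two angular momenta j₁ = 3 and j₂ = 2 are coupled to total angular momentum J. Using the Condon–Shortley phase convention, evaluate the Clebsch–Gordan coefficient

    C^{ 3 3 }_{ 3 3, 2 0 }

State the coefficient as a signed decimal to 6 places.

+√(5/12) ≈ +0.645497

j₁+j₂−J=2  J+j₁−j₂=4  J−j₁+j₂=2  j₁+j₂+J+1=9
(j₁±m₁, j₂±m₂, J±M) = (6,0,2,2,6,0)
P² = 3840
sum k=0..0:
  [0] +1/96 = 1/96
S = 1/96
C² = P²·S² = 5/12 ; C = +0.645497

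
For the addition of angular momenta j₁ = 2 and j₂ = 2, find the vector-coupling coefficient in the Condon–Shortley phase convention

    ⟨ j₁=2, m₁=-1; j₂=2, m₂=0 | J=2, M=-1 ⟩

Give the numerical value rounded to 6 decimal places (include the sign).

−√(1/14) = -0.267261

j₁+j₂−J=2  J+j₁−j₂=2  J−j₁+j₂=2  j₁+j₂+J+1=7
(j₁±m₁, j₂±m₂, J±M) = (1,3,2,2,1,3)
P² = 8/7
sum k=1..2:
  [1] −1/2 = -1/2
  [2] +1/4 = 1/4
S = -1/4
C² = P²·S² = 1/14 ; C = -0.267261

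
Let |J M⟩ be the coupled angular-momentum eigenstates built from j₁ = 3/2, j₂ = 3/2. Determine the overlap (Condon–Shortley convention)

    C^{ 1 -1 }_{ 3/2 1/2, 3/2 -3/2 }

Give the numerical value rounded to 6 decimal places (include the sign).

+√(3/10) ≈ +0.547723

triangle: 2!×1!×1!/5! = 2/120
(j±m)!: 2!×1!×0!×3!×0!×2! = 24
prefactor² = (2J+1)×Δ×N² = 6/5
  k=0: +1/(0!×2!×1!×0!×0!×1!) = 1/2
Σ = 1/2  ⇒  CG² = 6/5×1/2² = 3/10
CG = +√(3/10) = +0.547723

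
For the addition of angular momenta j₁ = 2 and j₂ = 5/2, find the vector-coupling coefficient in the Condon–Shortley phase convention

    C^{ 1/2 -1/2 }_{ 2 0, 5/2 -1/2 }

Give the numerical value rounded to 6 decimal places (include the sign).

j₁+j₂−J=4  J+j₁−j₂=0  J−j₁+j₂=1  j₁+j₂+J+1=6
(j₁±m₁, j₂±m₂, J±M) = (2,2,2,3,0,1)
P² = 16/5
sum k=2..2:
  [2] +1/4 = 1/4
S = 1/4
C² = P²·S² = 1/5 ; C = +0.447214

+0.447214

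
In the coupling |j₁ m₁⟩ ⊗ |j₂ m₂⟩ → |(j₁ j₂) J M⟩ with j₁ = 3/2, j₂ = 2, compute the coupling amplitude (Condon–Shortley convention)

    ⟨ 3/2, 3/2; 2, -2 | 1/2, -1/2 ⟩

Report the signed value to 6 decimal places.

+√(2/5) = +0.632456

j₁+j₂−J=3  J+j₁−j₂=0  J−j₁+j₂=1  j₁+j₂+J+1=5
(j₁±m₁, j₂±m₂, J±M) = (3,0,0,4,0,1)
P² = 72/5
sum k=0..0:
  [0] +1/6 = 1/6
S = 1/6
C² = P²·S² = 2/5 ; C = +0.632456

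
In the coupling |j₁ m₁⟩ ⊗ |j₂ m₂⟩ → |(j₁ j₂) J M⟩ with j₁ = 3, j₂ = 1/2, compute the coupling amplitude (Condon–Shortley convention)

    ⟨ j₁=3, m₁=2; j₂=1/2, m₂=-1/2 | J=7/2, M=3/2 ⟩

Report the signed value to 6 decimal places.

+√(2/7) = +0.534522

√[8·0!6!1!/8! · 5!1!0!1!5!2!] = √(28800/7)
  +(−1)^0/∏(0,0,1,0,5,1)! = 1/120  (running 1/120)
⟨..|..⟩ = √(28800/7)·(1/120) = +0.534522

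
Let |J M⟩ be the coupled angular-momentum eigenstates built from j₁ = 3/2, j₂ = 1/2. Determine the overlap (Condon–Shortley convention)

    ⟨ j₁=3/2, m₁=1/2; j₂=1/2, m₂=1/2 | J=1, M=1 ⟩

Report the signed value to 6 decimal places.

triangle: 1!·2!·0!/4! = 2/24
(j±m)!: 2!·1!·1!·0!·2!·0! = 4
prefactor² = (2J+1)·Δ·N² = 1
  k=1: −1/(1!·0!·0!·0!·2!·0!) = -1/2
Σ = -1/2  ⇒  CG² = 1·(-1/2)² = 1/4
CG = −√(1/4) = -0.500000

-0.500000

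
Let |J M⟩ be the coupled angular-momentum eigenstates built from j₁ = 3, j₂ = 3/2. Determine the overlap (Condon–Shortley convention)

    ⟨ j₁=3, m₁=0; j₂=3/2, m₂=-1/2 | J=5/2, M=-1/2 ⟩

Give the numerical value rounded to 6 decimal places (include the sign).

triangle: 2!×4!×1!/8! = 48/40320
(j±m)!: 3!×3!×1!×2!×2!×3! = 864
prefactor² = (2J+1)×Δ×N² = 216/35
  k=0: +1/(0!×2!×3!×1!×1!×0!) = 1/12
  k=1: −1/(1!×1!×2!×0!×2!×1!) = -1/4
Σ = -1/6  ⇒  CG² = 216/35×(-1/6)² = 6/35
CG = −√(6/35) = -0.414039

−√(6/35) ≈ -0.414039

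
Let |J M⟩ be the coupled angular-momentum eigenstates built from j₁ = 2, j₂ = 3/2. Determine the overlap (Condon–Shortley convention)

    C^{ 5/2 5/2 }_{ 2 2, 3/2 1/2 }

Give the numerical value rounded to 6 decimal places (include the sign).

j₁+j₂−J=1  J+j₁−j₂=3  J−j₁+j₂=2  j₁+j₂+J+1=7
(j₁±m₁, j₂±m₂, J±M) = (4,0,2,1,5,0)
P² = 576/7
sum k=0..0:
  [0] +1/12 = 1/12
S = 1/12
C² = P²·S² = 4/7 ; C = +0.755929

+0.755929  (= +√(4/7))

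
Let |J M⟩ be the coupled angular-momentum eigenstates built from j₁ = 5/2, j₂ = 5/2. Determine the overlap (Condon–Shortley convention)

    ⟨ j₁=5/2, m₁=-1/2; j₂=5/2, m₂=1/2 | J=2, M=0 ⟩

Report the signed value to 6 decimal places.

j₁+j₂−J=3  J+j₁−j₂=2  J−j₁+j₂=2  j₁+j₂+J+1=8
(j₁±m₁, j₂±m₂, J±M) = (2,3,3,2,2,2)
P² = 12/7
sum k=1..3:
  [1] −1/8 = -1/8
  [2] +1/2 = 1/2
  [3] −1/24 = -1/24
S = 1/3
C² = P²·S² = 4/21 ; C = +0.436436

+0.436436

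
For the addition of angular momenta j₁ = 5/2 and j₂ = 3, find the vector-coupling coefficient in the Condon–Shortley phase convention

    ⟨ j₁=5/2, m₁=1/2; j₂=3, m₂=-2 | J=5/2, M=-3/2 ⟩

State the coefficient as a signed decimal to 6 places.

j₁+j₂−J=3  J+j₁−j₂=2  J−j₁+j₂=3  j₁+j₂+J+1=9
(j₁±m₁, j₂±m₂, J±M) = (3,2,1,5,1,4)
P² = 288/7
sum k=0..1:
  [0] +1/24 = 1/24
  [1] −1/12 = -1/12
S = -1/24
C² = P²·S² = 1/14 ; C = -0.267261

-0.267261  (= −√(1/14))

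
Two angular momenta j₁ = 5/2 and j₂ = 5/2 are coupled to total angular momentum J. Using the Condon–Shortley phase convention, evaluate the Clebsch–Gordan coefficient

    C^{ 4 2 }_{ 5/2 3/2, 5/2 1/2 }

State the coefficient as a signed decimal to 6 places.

√[9·1!4!4!/10! · 4!1!3!2!6!2!] = √(20736/35)
  +(−1)^0/∏(0,1,1,3,3,1)! = 1/36  (running 1/36)
  +(−1)^1/∏(1,0,0,2,4,2)! = -1/96  (running 5/288)
⟨..|..⟩ = √(20736/35)·(5/288) = +0.422577

+√(5/28) ≈ +0.422577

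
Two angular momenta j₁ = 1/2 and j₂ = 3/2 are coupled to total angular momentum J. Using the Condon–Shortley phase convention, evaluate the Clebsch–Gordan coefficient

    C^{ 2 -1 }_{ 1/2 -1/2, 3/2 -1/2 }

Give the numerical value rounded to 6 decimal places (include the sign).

√[5·0!1!3!/5! · 0!1!1!2!1!3!] = √(3)
  +(−1)^0/∏(0,0,1,1,0,2)! = 1/2  (running 1/2)
⟨..|..⟩ = √(3)·(1/2) = +0.866025

+0.866025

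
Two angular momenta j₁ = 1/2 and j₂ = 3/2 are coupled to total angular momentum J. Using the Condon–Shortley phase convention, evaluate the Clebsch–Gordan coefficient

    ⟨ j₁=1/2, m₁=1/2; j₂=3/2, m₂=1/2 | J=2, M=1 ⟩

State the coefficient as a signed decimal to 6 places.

triangle: 0!·1!·3!/5! = 6/120
(j±m)!: 1!·0!·2!·1!·3!·1! = 12
prefactor² = (2J+1)·Δ·N² = 3
  k=0: +1/(0!·0!·0!·2!·1!·1!) = 1/2
Σ = 1/2  ⇒  CG² = 3·1/2² = 3/4
CG = +√(3/4) = +0.866025

+√(3/4) ≈ +0.866025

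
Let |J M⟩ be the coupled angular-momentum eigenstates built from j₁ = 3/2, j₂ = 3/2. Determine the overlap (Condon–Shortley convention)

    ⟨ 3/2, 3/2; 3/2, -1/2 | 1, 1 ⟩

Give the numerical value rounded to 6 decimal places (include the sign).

j₁+j₂−J=2  J+j₁−j₂=1  J−j₁+j₂=1  j₁+j₂+J+1=5
(j₁±m₁, j₂±m₂, J±M) = (3,0,1,2,2,0)
P² = 6/5
sum k=0..0:
  [0] +1/2 = 1/2
S = 1/2
C² = P²·S² = 3/10 ; C = +0.547723

+0.547723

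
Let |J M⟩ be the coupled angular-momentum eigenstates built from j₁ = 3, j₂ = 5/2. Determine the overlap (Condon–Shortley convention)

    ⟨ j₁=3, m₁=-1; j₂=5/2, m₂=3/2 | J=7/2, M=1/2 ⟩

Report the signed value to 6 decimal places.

triangle: 2!×4!×3!/10! = 288/3628800
(j±m)!: 2!×4!×4!×1!×4!×3! = 165888
prefactor² = (2J+1)×Δ×N² = 18432/175
  k=1: −1/(1!×1!×3!×3!×1!×0!) = -1/36
  k=2: +1/(2!×0!×2!×2!×2!×1!) = 1/16
Σ = 5/144  ⇒  CG² = 18432/175×5/144² = 8/63
CG = +√(8/63) = +0.356348

+0.356348  (= +√(8/63))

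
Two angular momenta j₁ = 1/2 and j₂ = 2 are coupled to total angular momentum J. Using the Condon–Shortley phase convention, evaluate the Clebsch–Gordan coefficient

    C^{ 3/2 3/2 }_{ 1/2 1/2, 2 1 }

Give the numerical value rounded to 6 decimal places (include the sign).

+√(1/5) = +0.447214

j₁+j₂−J=1  J+j₁−j₂=0  J−j₁+j₂=3  j₁+j₂+J+1=5
(j₁±m₁, j₂±m₂, J±M) = (1,0,3,1,3,0)
P² = 36/5
sum k=0..0:
  [0] +1/6 = 1/6
S = 1/6
C² = P²·S² = 1/5 ; C = +0.447214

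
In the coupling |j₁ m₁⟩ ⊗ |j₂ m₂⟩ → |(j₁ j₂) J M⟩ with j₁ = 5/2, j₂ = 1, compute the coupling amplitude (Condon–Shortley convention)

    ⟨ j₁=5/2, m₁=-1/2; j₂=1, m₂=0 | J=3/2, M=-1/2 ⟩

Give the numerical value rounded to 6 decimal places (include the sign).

−√(2/5) ≈ -0.632456

triangle: 2!·3!·0!/6! = 12/720
(j±m)!: 2!·3!·1!·1!·1!·2! = 24
prefactor² = (2J+1)·Δ·N² = 8/5
  k=1: −1/(1!·1!·2!·0!·1!·0!) = -1/2
Σ = -1/2  ⇒  CG² = 8/5·(-1/2)² = 2/5
CG = −√(2/5) = -0.632456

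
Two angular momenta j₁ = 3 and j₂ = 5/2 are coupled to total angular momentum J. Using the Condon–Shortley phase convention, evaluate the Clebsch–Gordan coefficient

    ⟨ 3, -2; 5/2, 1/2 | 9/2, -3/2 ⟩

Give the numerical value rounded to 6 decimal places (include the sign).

-0.604815  (= −√(169/462))

√[10·1!5!4!/11! · 1!5!3!2!3!6!] = √(345600/77)
  +(−1)^0/∏(0,1,5,3,0,1)! = 1/720  (running 1/720)
  +(−1)^1/∏(1,0,4,2,1,2)! = -1/96  (running -13/1440)
⟨..|..⟩ = √(345600/77)·(-13/1440) = -0.604815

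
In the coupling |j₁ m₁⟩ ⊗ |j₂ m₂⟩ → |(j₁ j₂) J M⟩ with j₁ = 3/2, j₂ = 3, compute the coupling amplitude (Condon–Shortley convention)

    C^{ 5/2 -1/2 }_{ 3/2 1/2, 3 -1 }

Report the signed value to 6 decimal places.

-0.119523  (= −√(1/70))

√[6·2!1!4!/8! · 2!1!2!4!2!3!] = √(288/35)
  +(−1)^0/∏(0,2,1,2,0,2)! = 1/8  (running 1/8)
  +(−1)^1/∏(1,1,0,1,1,3)! = -1/6  (running -1/24)
⟨..|..⟩ = √(288/35)·(-1/24) = -0.119523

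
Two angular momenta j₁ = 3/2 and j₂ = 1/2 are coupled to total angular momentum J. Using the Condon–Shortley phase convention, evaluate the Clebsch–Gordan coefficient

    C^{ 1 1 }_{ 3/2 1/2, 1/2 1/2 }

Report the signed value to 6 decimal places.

√[3·1!2!0!/4! · 2!1!1!0!2!0!] = √(1)
  +(−1)^1/∏(1,0,0,0,2,0)! = -1/2  (running -1/2)
⟨..|..⟩ = √(1)·(-1/2) = -0.500000

−√(1/4) ≈ -0.500000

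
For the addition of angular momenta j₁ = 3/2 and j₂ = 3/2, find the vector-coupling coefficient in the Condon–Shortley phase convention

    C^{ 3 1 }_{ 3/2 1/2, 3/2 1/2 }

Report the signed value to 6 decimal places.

+√(3/5) = +0.774597

triangle: 0!×3!×3!/7! = 36/5040
(j±m)!: 2!×1!×2!×1!×4!×2! = 192
prefactor² = (2J+1)×Δ×N² = 48/5
  k=0: +1/(0!×0!×1!×2!×2!×1!) = 1/4
Σ = 1/4  ⇒  CG² = 48/5×1/4² = 3/5
CG = +√(3/5) = +0.774597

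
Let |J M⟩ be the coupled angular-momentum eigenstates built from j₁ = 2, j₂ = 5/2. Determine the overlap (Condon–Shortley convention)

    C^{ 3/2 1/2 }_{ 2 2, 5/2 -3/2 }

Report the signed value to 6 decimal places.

+√(32/105) = +0.552052

√[4·3!1!2!/7! · 4!0!1!4!2!1!] = √(384/35)
  +(−1)^0/∏(0,3,0,1,1,1)! = 1/6  (running 1/6)
⟨..|..⟩ = √(384/35)·(1/6) = +0.552052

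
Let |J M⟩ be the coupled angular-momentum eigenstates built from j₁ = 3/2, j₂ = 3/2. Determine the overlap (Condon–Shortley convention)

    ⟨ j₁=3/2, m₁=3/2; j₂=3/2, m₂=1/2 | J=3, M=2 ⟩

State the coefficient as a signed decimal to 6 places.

+√(1/2) ≈ +0.707107

triangle: 0!*3!*3!/7! = 36/5040
(j±m)!: 3!*0!*2!*1!*5!*1! = 1440
prefactor² = (2J+1)*Δ*N² = 72
  k=0: +1/(0!*0!*0!*2!*3!*1!) = 1/12
Σ = 1/12  ⇒  CG² = 72*1/12² = 1/2
CG = +√(1/2) = +0.707107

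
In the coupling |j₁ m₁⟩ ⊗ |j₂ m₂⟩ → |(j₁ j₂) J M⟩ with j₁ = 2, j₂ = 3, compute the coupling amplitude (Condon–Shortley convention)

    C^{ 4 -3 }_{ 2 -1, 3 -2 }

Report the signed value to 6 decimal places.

+0.223607

j₁+j₂−J=1  J+j₁−j₂=3  J−j₁+j₂=5  j₁+j₂+J+1=10
(j₁±m₁, j₂±m₂, J±M) = (1,3,1,5,1,7)
P² = 6480
sum k=0..1:
  [0] +1/144 = 1/144
  [1] −1/240 = -1/240
S = 1/360
C² = P²·S² = 1/20 ; C = +0.223607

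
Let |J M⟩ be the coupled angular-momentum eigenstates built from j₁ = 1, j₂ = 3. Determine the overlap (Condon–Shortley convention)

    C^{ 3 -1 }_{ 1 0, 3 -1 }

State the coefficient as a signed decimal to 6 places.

√[7·1!1!5!/8! · 1!1!2!4!2!4!] = √(48)
  +(−1)^0/∏(0,1,1,2,0,3)! = 1/12  (running 1/12)
  +(−1)^1/∏(1,0,0,1,1,4)! = -1/24  (running 1/24)
⟨..|..⟩ = √(48)·(1/24) = +0.288675

+0.288675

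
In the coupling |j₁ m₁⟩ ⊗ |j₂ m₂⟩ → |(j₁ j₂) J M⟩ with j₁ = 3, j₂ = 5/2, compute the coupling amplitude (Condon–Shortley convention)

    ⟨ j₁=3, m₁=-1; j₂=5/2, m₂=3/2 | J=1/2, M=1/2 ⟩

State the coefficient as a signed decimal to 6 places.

j₁+j₂−J=5  J+j₁−j₂=1  J−j₁+j₂=0  j₁+j₂+J+1=7
(j₁±m₁, j₂±m₂, J±M) = (2,4,4,1,1,0)
P² = 384/7
sum k=4..4:
  [4] +1/24 = 1/24
S = 1/24
C² = P²·S² = 2/21 ; C = +0.308607

+√(2/21) = +0.308607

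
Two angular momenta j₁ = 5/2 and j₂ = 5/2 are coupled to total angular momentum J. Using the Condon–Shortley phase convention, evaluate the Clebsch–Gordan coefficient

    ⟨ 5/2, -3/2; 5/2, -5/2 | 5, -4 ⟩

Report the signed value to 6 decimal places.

j₁+j₂−J=0  J+j₁−j₂=5  J−j₁+j₂=5  j₁+j₂+J+1=11
(j₁±m₁, j₂±m₂, J±M) = (1,4,0,5,1,9)
P² = 4147200
sum k=0..0:
  [0] +1/2880 = 1/2880
S = 1/2880
C² = P²·S² = 1/2 ; C = +0.707107

+√(1/2) = +0.707107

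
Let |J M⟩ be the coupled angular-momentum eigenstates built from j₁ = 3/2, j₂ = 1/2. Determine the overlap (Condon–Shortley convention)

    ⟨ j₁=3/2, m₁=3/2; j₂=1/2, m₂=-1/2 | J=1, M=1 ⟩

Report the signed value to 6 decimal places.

+√(3/4) ≈ +0.866025

√[3·1!2!0!/4! · 3!0!0!1!2!0!] = √(3)
  +(−1)^0/∏(0,1,0,0,2,0)! = 1/2  (running 1/2)
⟨..|..⟩ = √(3)·(1/2) = +0.866025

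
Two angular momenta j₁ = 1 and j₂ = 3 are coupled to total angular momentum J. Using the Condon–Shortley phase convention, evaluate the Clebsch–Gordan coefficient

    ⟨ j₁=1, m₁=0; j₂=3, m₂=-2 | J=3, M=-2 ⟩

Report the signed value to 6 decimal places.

triangle: 1!*1!*5!/8! = 120/40320
(j±m)!: 1!*1!*1!*5!*1!*5! = 14400
prefactor² = (2J+1)*Δ*N² = 300
  k=0: +1/(0!*1!*1!*1!*0!*4!) = 1/24
  k=1: −1/(1!*0!*0!*0!*1!*5!) = -1/120
Σ = 1/30  ⇒  CG² = 300*1/30² = 1/3
CG = +√(1/3) = +0.577350

+0.577350  (= +√(1/3))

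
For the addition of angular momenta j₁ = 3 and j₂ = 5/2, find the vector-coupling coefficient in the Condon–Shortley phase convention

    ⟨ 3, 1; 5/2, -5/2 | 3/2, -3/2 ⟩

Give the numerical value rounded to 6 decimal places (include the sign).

triangle: 4!·2!·1!/8! = 48/40320
(j±m)!: 4!·2!·0!·5!·0!·3! = 34560
prefactor² = (2J+1)·Δ·N² = 1152/7
  k=0: +1/(0!·4!·2!·0!·0!·1!) = 1/48
Σ = 1/48  ⇒  CG² = 1152/7·1/48² = 1/14
CG = +√(1/14) = +0.267261

+0.267261  (= +√(1/14))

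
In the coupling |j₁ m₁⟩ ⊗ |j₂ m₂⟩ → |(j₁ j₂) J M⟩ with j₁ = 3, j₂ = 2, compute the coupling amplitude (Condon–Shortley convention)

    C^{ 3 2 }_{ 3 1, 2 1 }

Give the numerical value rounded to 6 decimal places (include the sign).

−√(1/4) ≈ -0.500000

triangle: 2!*4!*2!/9! = 96/362880
(j±m)!: 4!*2!*3!*1!*5!*1! = 34560
prefactor² = (2J+1)*Δ*N² = 64
  k=1: −1/(1!*1!*1!*2!*3!*0!) = -1/12
  k=2: +1/(2!*0!*0!*1!*4!*1!) = 1/48
Σ = -1/16  ⇒  CG² = 64*(-1/16)² = 1/4
CG = −√(1/4) = -0.500000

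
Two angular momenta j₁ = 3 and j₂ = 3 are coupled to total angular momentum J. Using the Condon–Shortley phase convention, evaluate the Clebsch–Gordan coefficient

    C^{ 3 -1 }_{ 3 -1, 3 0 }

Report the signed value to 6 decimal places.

j₁+j₂−J=3  J+j₁−j₂=3  J−j₁+j₂=3  j₁+j₂+J+1=10
(j₁±m₁, j₂±m₂, J±M) = (2,4,3,3,2,4)
P² = 864/25
sum k=1..3:
  [1] −1/24 = -1/24
  [2] +1/8 = 1/8
  [3] −1/72 = -1/72
S = 5/72
C² = P²·S² = 1/6 ; C = +0.408248

+0.408248  (= +√(1/6))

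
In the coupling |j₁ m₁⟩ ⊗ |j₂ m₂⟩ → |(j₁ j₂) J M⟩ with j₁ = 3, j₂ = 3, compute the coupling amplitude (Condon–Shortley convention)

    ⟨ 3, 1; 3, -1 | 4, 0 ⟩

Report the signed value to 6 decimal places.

j₁+j₂−J=2  J+j₁−j₂=4  J−j₁+j₂=4  j₁+j₂+J+1=11
(j₁±m₁, j₂±m₂, J±M) = (4,2,2,4,4,4)
P² = 663552/1925
sum k=0..2:
  [0] +1/32 = 1/32
  [1] −1/36 = -1/36
  [2] +1/1152 = 1/1152
S = 5/1152
C² = P²·S² = 1/154 ; C = +0.080582

+0.080582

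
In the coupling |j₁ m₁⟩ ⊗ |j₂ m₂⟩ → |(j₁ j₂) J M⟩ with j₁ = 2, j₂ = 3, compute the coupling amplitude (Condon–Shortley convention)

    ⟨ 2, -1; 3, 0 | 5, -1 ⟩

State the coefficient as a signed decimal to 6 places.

+0.617213  (= +√(8/21))

j₁+j₂−J=0  J+j₁−j₂=4  J−j₁+j₂=6  j₁+j₂+J+1=11
(j₁±m₁, j₂±m₂, J±M) = (1,3,3,3,4,6)
P² = 124416/7
sum k=0..0:
  [0] +1/216 = 1/216
S = 1/216
C² = P²·S² = 8/21 ; C = +0.617213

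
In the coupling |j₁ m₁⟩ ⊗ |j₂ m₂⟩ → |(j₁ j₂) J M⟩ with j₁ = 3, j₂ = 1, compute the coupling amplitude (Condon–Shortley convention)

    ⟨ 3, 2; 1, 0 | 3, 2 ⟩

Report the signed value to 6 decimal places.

j₁+j₂−J=1  J+j₁−j₂=5  J−j₁+j₂=1  j₁+j₂+J+1=8
(j₁±m₁, j₂±m₂, J±M) = (5,1,1,1,5,1)
P² = 300
sum k=0..1:
  [0] +1/24 = 1/24
  [1] −1/120 = -1/120
S = 1/30
C² = P²·S² = 1/3 ; C = +0.577350

+√(1/3) = +0.577350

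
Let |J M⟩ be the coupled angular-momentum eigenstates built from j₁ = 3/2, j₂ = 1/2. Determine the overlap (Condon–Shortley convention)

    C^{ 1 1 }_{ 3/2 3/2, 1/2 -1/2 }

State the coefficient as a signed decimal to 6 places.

+√(3/4) = +0.866025

triangle: 1!·2!·0!/4! = 2/24
(j±m)!: 3!·0!·0!·1!·2!·0! = 12
prefactor² = (2J+1)·Δ·N² = 3
  k=0: +1/(0!·1!·0!·0!·2!·0!) = 1/2
Σ = 1/2  ⇒  CG² = 3·1/2² = 3/4
CG = +√(3/4) = +0.866025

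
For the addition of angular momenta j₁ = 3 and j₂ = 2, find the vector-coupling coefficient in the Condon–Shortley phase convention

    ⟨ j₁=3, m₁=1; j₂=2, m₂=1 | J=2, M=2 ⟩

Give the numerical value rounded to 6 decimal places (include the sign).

triangle: 3!·3!·1!/8! = 36/40320
(j±m)!: 4!·2!·3!·1!·4!·0! = 6912
prefactor² = (2J+1)·Δ·N² = 216/7
  k=2: +1/(2!·1!·0!·1!·3!·0!) = 1/12
Σ = 1/12  ⇒  CG² = 216/7·1/12² = 3/14
CG = +√(3/14) = +0.462910

+0.462910  (= +√(3/14))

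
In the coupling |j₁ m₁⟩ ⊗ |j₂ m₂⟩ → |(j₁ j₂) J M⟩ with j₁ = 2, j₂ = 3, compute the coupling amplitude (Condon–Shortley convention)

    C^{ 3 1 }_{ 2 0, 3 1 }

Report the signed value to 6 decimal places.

−√(3/20) ≈ -0.387298

√[7·2!2!4!/9! · 2!2!4!2!4!2!] = √(256/15)
  +(−1)^0/∏(0,2,2,4,0,0)! = 1/96  (running 1/96)
  +(−1)^1/∏(1,1,1,3,1,1)! = -1/6  (running -5/32)
  +(−1)^2/∏(2,0,0,2,2,2)! = 1/16  (running -3/32)
⟨..|..⟩ = √(256/15)·(-3/32) = -0.387298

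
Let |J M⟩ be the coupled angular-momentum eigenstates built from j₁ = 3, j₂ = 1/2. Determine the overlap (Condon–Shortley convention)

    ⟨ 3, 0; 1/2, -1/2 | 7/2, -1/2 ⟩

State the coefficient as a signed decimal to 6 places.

triangle: 0!·6!·1!/8! = 720/40320
(j±m)!: 3!·3!·0!·1!·3!·4! = 5184
prefactor² = (2J+1)·Δ·N² = 5184/7
  k=0: +1/(0!·0!·3!·0!·3!·1!) = 1/36
Σ = 1/36  ⇒  CG² = 5184/7·1/36² = 4/7
CG = +√(4/7) = +0.755929

+√(4/7) ≈ +0.755929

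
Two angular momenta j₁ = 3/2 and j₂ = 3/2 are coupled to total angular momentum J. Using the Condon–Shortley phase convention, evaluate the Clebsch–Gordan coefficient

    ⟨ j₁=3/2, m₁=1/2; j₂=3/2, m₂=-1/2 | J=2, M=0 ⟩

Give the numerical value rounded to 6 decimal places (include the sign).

+0.500000  (= +√(1/4))

j₁+j₂−J=1  J+j₁−j₂=2  J−j₁+j₂=2  j₁+j₂+J+1=6
(j₁±m₁, j₂±m₂, J±M) = (2,1,1,2,2,2)
P² = 4/9
sum k=0..1:
  [0] +1/1 = 1
  [1] −1/4 = -1/4
S = 3/4
C² = P²·S² = 1/4 ; C = +0.500000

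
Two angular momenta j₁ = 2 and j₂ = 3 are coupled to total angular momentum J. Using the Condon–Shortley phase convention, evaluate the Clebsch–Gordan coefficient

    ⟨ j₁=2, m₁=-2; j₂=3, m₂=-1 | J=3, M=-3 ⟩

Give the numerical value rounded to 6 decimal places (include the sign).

√[7·2!2!4!/9! · 0!4!2!4!0!6!] = √(1536)
  +(−1)^2/∏(2,0,2,0,0,4)! = 1/96  (running 1/96)
⟨..|..⟩ = √(1536)·(1/96) = +0.408248

+0.408248  (= +√(1/6))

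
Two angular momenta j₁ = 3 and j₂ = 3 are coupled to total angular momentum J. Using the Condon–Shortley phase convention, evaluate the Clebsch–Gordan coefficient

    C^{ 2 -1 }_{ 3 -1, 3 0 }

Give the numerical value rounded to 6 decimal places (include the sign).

√[5·4!2!2!/9! · 2!4!3!3!1!3!] = √(96/7)
  +(−1)^2/∏(2,2,2,1,0,1)! = 1/8  (running 1/8)
  +(−1)^3/∏(3,1,1,0,1,2)! = -1/12  (running 1/24)
⟨..|..⟩ = √(96/7)·(1/24) = +0.154303

+√(1/42) = +0.154303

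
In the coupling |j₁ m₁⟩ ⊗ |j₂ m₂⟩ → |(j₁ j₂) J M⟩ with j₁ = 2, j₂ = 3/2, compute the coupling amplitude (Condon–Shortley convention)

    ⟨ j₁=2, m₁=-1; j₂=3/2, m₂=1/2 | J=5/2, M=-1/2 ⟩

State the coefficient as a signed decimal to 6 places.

-0.597614  (= −√(5/14))

√[6·1!3!2!/7! · 1!3!2!1!2!3!] = √(72/35)
  +(−1)^0/∏(0,1,3,2,0,0)! = 1/12  (running 1/12)
  +(−1)^1/∏(1,0,2,1,1,1)! = -1/2  (running -5/12)
⟨..|..⟩ = √(72/35)·(-5/12) = -0.597614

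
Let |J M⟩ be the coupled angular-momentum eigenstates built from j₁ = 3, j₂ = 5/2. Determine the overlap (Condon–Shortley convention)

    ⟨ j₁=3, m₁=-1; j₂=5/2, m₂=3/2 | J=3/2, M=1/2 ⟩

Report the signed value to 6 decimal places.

-0.483046  (= −√(7/30))

j₁+j₂−J=4  J+j₁−j₂=2  J−j₁+j₂=1  j₁+j₂+J+1=8
(j₁±m₁, j₂±m₂, J±M) = (2,4,4,1,2,1)
P² = 384/35
sum k=3..4:
  [3] −1/6 = -1/6
  [4] +1/48 = 1/48
S = -7/48
C² = P²·S² = 7/30 ; C = -0.483046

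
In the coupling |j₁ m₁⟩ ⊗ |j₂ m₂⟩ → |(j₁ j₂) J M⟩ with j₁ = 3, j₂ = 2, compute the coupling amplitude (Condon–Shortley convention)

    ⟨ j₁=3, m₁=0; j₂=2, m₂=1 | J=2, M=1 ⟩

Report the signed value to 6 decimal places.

+√(2/7) ≈ +0.534522

j₁+j₂−J=3  J+j₁−j₂=3  J−j₁+j₂=1  j₁+j₂+J+1=8
(j₁±m₁, j₂±m₂, J±M) = (3,3,3,1,3,1)
P² = 81/14
sum k=2..3:
  [2] +1/4 = 1/4
  [3] −1/36 = -1/36
S = 2/9
C² = P²·S² = 2/7 ; C = +0.534522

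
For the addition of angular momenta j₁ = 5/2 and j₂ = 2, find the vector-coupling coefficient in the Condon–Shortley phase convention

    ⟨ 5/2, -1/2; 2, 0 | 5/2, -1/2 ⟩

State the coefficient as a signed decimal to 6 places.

−√(8/35) = -0.478091

triangle: 2!*3!*2!/8! = 24/40320
(j±m)!: 2!*3!*2!*2!*2!*3! = 576
prefactor² = (2J+1)*Δ*N² = 72/35
  k=0: +1/(0!*2!*3!*2!*0!*0!) = 1/24
  k=1: −1/(1!*1!*2!*1!*1!*1!) = -1/2
  k=2: +1/(2!*0!*1!*0!*2!*2!) = 1/8
Σ = -1/3  ⇒  CG² = 72/35*(-1/3)² = 8/35
CG = −√(8/35) = -0.478091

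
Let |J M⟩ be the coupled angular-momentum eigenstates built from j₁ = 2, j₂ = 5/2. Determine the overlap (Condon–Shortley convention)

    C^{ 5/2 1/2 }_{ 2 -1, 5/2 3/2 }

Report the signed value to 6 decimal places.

+0.414039

triangle: 2!*2!*3!/8! = 24/40320
(j±m)!: 1!*3!*4!*1!*3!*2! = 1728
prefactor² = (2J+1)*Δ*N² = 216/35
  k=1: −1/(1!*1!*2!*3!*0!*0!) = -1/12
  k=2: +1/(2!*0!*1!*2!*1!*1!) = 1/4
Σ = 1/6  ⇒  CG² = 216/35*1/6² = 6/35
CG = +√(6/35) = +0.414039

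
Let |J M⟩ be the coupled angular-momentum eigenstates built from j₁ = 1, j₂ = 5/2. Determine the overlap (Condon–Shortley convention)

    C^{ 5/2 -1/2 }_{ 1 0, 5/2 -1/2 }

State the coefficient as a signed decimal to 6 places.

j₁+j₂−J=1  J+j₁−j₂=1  J−j₁+j₂=4  j₁+j₂+J+1=7
(j₁±m₁, j₂±m₂, J±M) = (1,1,2,3,2,3)
P² = 144/35
sum k=0..1:
  [0] +1/4 = 1/4
  [1] −1/6 = -1/6
S = 1/12
C² = P²·S² = 1/35 ; C = +0.169031

+0.169031  (= +√(1/35))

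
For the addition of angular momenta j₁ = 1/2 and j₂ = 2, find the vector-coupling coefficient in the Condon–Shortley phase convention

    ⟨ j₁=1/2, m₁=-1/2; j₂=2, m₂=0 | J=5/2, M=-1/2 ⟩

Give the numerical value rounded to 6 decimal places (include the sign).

+0.774597

triangle: 0!*1!*4!/6! = 24/720
(j±m)!: 0!*1!*2!*2!*2!*3! = 48
prefactor² = (2J+1)*Δ*N² = 48/5
  k=0: +1/(0!*0!*1!*2!*0!*2!) = 1/4
Σ = 1/4  ⇒  CG² = 48/5*1/4² = 3/5
CG = +√(3/5) = +0.774597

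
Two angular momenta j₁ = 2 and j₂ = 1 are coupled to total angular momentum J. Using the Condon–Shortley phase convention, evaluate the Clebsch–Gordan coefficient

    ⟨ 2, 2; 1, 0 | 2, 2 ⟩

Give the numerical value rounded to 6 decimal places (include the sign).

j₁+j₂−J=1  J+j₁−j₂=3  J−j₁+j₂=1  j₁+j₂+J+1=6
(j₁±m₁, j₂±m₂, J±M) = (4,0,1,1,4,0)
P² = 24
sum k=0..0:
  [0] +1/6 = 1/6
S = 1/6
C² = P²·S² = 2/3 ; C = +0.816497

+0.816497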